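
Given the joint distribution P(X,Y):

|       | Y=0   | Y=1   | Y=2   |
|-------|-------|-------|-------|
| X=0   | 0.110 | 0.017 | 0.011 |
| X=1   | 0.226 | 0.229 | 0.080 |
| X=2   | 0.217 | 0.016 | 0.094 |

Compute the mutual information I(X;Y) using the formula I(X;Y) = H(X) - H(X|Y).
0.1541 bits

I(X;Y) = H(X) - H(X|Y)

Marginal of X (row sums):
  P(X=0) = 0.110 + 0.017 + 0.011 = 0.138
  P(X=1) = 0.226 + 0.229 + 0.080 = 0.535
  P(X=2) = 0.217 + 0.016 + 0.094 = 0.327
H(X) = -[0.138·log₂(0.138) + 0.535·log₂(0.535) + 0.327·log₂(0.327)]
  = 0.3943 + 0.4828 + 0.5273 = 1.4044 bits

Marginal of Y (column sums):
  P(Y=0) = 0.110 + 0.226 + 0.217 = 0.553
  P(Y=1) = 0.017 + 0.229 + 0.016 = 0.262
  P(Y=2) = 0.011 + 0.080 + 0.094 = 0.185
H(X|Y) = Σ_y P(y)·H(X|Y=y):
  Y=0: P(Y=0) = 0.553, P(X|Y=0) = (110/553, 226/553, 31/79) → H(X|Y=0) = 1.5206
  Y=1: P(Y=1) = 0.262, P(X|Y=1) = (17/262, 229/262, 8/131) → H(X|Y=1) = 0.6721
  Y=2: P(Y=2) = 0.185, P(X|Y=2) = (11/185, 16/37, 94/185) → H(X|Y=2) = 1.2614
H(X|Y) = 0.553·1.5206 + 0.262·0.6721 + 0.185·1.2614 = 1.2503 bits

I(X;Y) = H(X) - H(X|Y) = 1.4044 - 1.2503 = 0.1541 bits

Cross-check via I(X;Y) = H(X) + H(Y) - H(X,Y): computing H(Y) from the column sums and H(X,Y) from the 9 cells in the same way gives H(Y) = 1.4293 bits and H(X,Y) = 2.6796 bits, so
I(X;Y) = 1.4044 + 1.4293 - 2.6796 = 0.1541 bits ✓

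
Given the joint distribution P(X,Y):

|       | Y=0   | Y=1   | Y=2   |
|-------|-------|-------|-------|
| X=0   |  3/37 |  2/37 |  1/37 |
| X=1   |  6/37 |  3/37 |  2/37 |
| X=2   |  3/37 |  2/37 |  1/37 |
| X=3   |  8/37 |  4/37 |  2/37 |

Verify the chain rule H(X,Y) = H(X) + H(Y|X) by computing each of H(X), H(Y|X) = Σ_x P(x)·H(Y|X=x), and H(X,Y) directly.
H(X) = 1.9020 bits, H(Y|X) = 1.4217 bits, H(X,Y) = 3.3237 bits

Marginal of X (row sums):
  P(X=0) = 3/37 + 2/37 + 1/37 = 6/37
  P(X=1) = 6/37 + 3/37 + 2/37 = 11/37
  P(X=2) = 3/37 + 2/37 + 1/37 = 6/37
  P(X=3) = 8/37 + 4/37 + 2/37 = 14/37
H(X) = -[(6/37)·log₂(6/37) + (11/37)·log₂(11/37) + (6/37)·log₂(6/37) + (14/37)·log₂(14/37)]
  = 0.42559 + 0.52028 + 0.42559 + 0.53052 = 1.9020 bits

H(Y|X) = Σ_x P(x)·H(Y|X=x):
  X=0: P(X=0) = 6/37, P(Y|X=0) = (1/2, 1/3, 1/6) → H(Y|X=0) = 1.45915
  X=1: P(X=1) = 11/37, P(Y|X=1) = (6/11, 3/11, 2/11) → H(Y|X=1) = 1.43537
  X=2: P(X=2) = 6/37, P(Y|X=2) = (1/2, 1/3, 1/6) → H(Y|X=2) = 1.45915
  X=3: P(X=3) = 14/37, P(Y|X=3) = (4/7, 2/7, 1/7) → H(Y|X=3) = 1.37878
H(Y|X) = (6/37)·1.45915 + (11/37)·1.43537 + (6/37)·1.45915 + (14/37)·1.37878 = 1.4217 bits

H(X,Y) = -Σ_{x,y} P(x,y) log₂ P(x,y). Per-cell terms -P(x,y)·log₂P(x,y):
  X=0: 0.29388, 0.22754, 0.14080
  X=1: 0.42559, 0.29388, 0.22754
  X=2: 0.29388, 0.22754, 0.14080
  X=3: 0.47772, 0.34697, 0.22754
Sum of the 12 terms: H(X,Y) = 3.3237 bits

Chain rule check:
  H(X) + H(Y|X) = 1.9020 + 1.4217 = 3.3237 bits
  H(X,Y) = 3.3237 bits
✓ Chain rule verified.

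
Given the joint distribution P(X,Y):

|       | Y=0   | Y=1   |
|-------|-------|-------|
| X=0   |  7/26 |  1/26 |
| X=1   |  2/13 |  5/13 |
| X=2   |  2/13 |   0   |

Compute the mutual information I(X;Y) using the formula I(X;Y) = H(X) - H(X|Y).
0.3509 bits

I(X;Y) = H(X) - H(X|Y)

Marginal of X (row sums):
  P(X=0) = 7/26 + 1/26 = 4/13
  P(X=1) = 2/13 + 5/13 = 7/13
  P(X=2) = 2/13 + 0 = 2/13
H(X) = -[(4/13)·log₂(4/13) + (7/13)·log₂(7/13) + (2/13)·log₂(2/13)]
  = 0.5232 + 0.4809 + 0.4155 = 1.4196 bits

Marginal of Y (column sums):
  P(Y=0) = 7/26 + 2/13 + 2/13 = 15/26
  P(Y=1) = 1/26 + 5/13 + 0 = 11/26
H(X|Y) = Σ_y P(y)·H(X|Y=y):
  Y=0: P(Y=0) = 15/26, P(X|Y=0) = (7/15, 4/15, 4/15) → H(X|Y=0) = 1.5301
  Y=1: P(Y=1) = 11/26, P(X|Y=1) = (1/11, 10/11, 0) → H(X|Y=1) = 0.4395
H(X|Y) = (15/26)·1.5301 + (11/26)·0.4395 = 1.0687 bits

I(X;Y) = H(X) - H(X|Y) = 1.4196 - 1.0687 = 0.3509 bits

Cross-check via I(X;Y) = H(X) + H(Y) - H(X,Y): computing H(Y) from the column sums and H(X,Y) from the 6 cells in the same way gives H(Y) = 0.9829 bits and H(X,Y) = 2.0516 bits, so
I(X;Y) = 1.4196 + 0.9829 - 2.0516 = 0.3509 bits ✓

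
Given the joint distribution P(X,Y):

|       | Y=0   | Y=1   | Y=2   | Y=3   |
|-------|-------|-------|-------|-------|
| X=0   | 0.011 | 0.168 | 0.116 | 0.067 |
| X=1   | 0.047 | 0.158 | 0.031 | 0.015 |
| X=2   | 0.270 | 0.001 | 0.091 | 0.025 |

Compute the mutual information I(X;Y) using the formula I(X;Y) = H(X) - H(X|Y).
0.4864 bits

I(X;Y) = H(X) - H(X|Y)

Marginal of X (row sums):
  P(X=0) = 0.011 + 0.168 + 0.116 + 0.067 = 0.362
  P(X=1) = 0.047 + 0.158 + 0.031 + 0.015 = 0.251
  P(X=2) = 0.270 + 0.001 + 0.091 + 0.025 = 0.387
H(X) = -[0.362·log₂(0.362) + 0.251·log₂(0.251) + 0.387·log₂(0.387)]
  = 0.530670 + 0.500554 + 0.530033 = 1.56126 bits

Marginal of Y (column sums):
  P(Y=0) = 0.011 + 0.047 + 0.270 = 0.328
  P(Y=1) = 0.168 + 0.158 + 0.001 = 0.327
  P(Y=2) = 0.116 + 0.031 + 0.091 = 0.238
  P(Y=3) = 0.067 + 0.015 + 0.025 = 0.107
H(X|Y) = Σ_y P(y)·H(X|Y=y):
  Y=0: P(Y=0) = 0.328, P(X|Y=0) = (11/328, 47/328, 135/164) → H(X|Y=0) = 0.797004
  Y=1: P(Y=1) = 0.327, P(X|Y=1) = (56/109, 158/327, 1/327) → H(X|Y=1) = 1.026215
  Y=2: P(Y=2) = 0.238, P(X|Y=2) = (58/119, 31/238, 13/34) → H(X|Y=2) = 1.418704
  Y=3: P(Y=3) = 0.107, P(X|Y=3) = (67/107, 15/107, 25/107) → H(X|Y=3) = 1.310367
H(X|Y) = 0.328·0.797004 + 0.327·1.026215 + 0.238·1.418704 + 0.107·1.310367 = 1.07485 bits

I(X;Y) = H(X) - H(X|Y) = 1.56126 - 1.07485 = 0.4864 bits

Cross-check via I(X;Y) = H(X) + H(Y) - H(X,Y): computing H(Y) from the column sums and H(X,Y) from the 12 cells in the same way gives H(Y) = 1.89272 bits and H(X,Y) = 2.96758 bits, so
I(X;Y) = 1.56126 + 1.89272 - 2.96758 = 0.4864 bits ✓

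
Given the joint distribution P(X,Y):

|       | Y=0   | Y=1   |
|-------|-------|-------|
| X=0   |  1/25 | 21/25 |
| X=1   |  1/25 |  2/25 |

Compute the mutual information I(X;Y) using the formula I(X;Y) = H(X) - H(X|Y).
0.0572 bits

I(X;Y) = H(X) - H(X|Y)

Marginal of X (row sums):
  P(X=0) = 1/25 + 21/25 = 22/25
  P(X=1) = 1/25 + 2/25 = 3/25
H(X) = -[(22/25)·log₂(22/25) + (3/25)·log₂(3/25)]
  = 0.16229 + 0.36707 = 0.52936 bits

Marginal of Y (column sums):
  P(Y=0) = 1/25 + 1/25 = 2/25
  P(Y=1) = 21/25 + 2/25 = 23/25
H(X|Y) = Σ_y P(y)·H(X|Y=y):
  Y=0: P(Y=0) = 2/25, P(X|Y=0) = (1/2, 1/2) → H(X|Y=0) = 1.00000
  Y=1: P(Y=1) = 23/25, P(X|Y=1) = (21/23, 2/23) → H(X|Y=1) = 0.42623
H(X|Y) = (2/25)·1.00000 + (23/25)·0.42623 = 0.47213 bits

I(X;Y) = H(X) - H(X|Y) = 0.52936 - 0.47213 = 0.0572 bits

Cross-check via I(X;Y) = H(X) + H(Y) - H(X,Y): computing H(Y) from the column sums and H(X,Y) from the 4 cells in the same way gives H(Y) = 0.40218 bits and H(X,Y) = 0.87431 bits, so
I(X;Y) = 0.52936 + 0.40218 - 0.87431 = 0.0572 bits ✓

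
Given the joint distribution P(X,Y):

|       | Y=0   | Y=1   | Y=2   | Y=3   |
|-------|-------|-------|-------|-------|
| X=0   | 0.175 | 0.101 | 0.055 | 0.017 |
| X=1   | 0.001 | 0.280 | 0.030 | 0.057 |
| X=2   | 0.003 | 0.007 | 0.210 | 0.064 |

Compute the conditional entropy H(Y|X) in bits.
1.2412 bits

H(Y|X) = H(X,Y) - H(X)

H(X,Y) = -Σ_{x,y} P(x,y) log₂ P(x,y). Per-cell terms -P(x,y)·log₂P(x,y):
  X=0: 0.4401, 0.3341, 0.2301, 0.0999
  X=1: 0.0100, 0.5142, 0.1518, 0.2356
  X=2: 0.0251, 0.0501, 0.4728, 0.2538
Sum of the 12 terms: H(X,Y) = 2.8176 bits

Marginal of X (row sums):
  P(X=0) = 0.175 + 0.101 + 0.055 + 0.017 = 0.348
  P(X=1) = 0.001 + 0.280 + 0.030 + 0.057 = 0.368
  P(X=2) = 0.003 + 0.007 + 0.210 + 0.064 = 0.284
H(X) = -[0.348·log₂(0.348) + 0.368·log₂(0.368) + 0.284·log₂(0.284)]
  = 0.5299 + 0.5307 + 0.5158 = 1.5764 bits

H(Y|X) = H(X,Y) - H(X) = 2.8176 - 1.5764 = 1.2412 bits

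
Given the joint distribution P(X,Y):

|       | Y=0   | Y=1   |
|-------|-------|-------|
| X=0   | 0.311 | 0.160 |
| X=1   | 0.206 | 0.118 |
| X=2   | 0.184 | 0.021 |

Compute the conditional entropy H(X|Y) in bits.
1.4667 bits

H(X|Y) = H(X,Y) - H(Y)

H(X,Y) = -Σ_{x,y} P(x,y) log₂ P(x,y). Per-cell terms -P(x,y)·log₂P(x,y):
  X=0: 0.52404, 0.42302
  X=1: 0.46953, 0.36381
  X=2: 0.44937, 0.11704
Sum of the 6 terms: H(X,Y) = 2.3468 bits

Marginal of Y (column sums):
  P(Y=0) = 0.311 + 0.206 + 0.184 = 0.701
  P(Y=1) = 0.160 + 0.118 + 0.021 = 0.299
H(Y) = -[0.701·log₂(0.701) + 0.299·log₂(0.299)]
  = 0.35927 + 0.52079 = 0.8801 bits

H(X|Y) = H(X,Y) - H(Y) = 2.3468 - 0.8801 = 1.4667 bits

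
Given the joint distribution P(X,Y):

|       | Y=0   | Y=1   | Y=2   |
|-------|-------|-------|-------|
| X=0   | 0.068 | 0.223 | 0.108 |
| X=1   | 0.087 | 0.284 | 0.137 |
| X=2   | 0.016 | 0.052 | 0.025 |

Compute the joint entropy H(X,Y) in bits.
2.7587 bits

H(X,Y) = -Σ_{x,y} P(x,y) log₂ P(x,y). Per-cell terms -P(x,y)·log₂P(x,y):
  X=0: 0.26373, 0.48277, 0.34678
  X=1: 0.30649, 0.51575, 0.39288
  X=2: 0.09545, 0.22180, 0.13305
Sum of the 9 terms: H(X,Y) = 2.7587 bits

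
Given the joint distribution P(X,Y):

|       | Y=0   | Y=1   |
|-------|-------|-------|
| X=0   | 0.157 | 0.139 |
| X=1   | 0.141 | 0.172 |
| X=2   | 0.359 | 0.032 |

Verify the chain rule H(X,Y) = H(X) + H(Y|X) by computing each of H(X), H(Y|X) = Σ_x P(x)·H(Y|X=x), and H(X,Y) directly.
H(X) = 1.5741 bits, H(Y|X) = 0.7658 bits, H(X,Y) = 2.3399 bits

Marginal of X (row sums):
  P(X=0) = 0.157 + 0.139 = 0.296
  P(X=1) = 0.141 + 0.172 = 0.313
  P(X=2) = 0.359 + 0.032 = 0.391
H(X) = -[0.296·log₂(0.296) + 0.313·log₂(0.313) + 0.391·log₂(0.391)]
  = 0.51987 + 0.52451 + 0.52971 = 1.5741 bits

H(Y|X) = Σ_x P(x)·H(Y|X=x):
  X=0: P(X=0) = 0.296, P(Y|X=0) = (157/296, 139/296) → H(Y|X=0) = 0.99733
  X=1: P(X=1) = 0.313, P(Y|X=1) = (141/313, 172/313) → H(Y|X=1) = 0.99291
  X=2: P(X=2) = 0.391, P(Y|X=2) = (359/391, 32/391) → H(Y|X=2) = 0.40863
H(Y|X) = 0.296·0.99733 + 0.313·0.99291 + 0.391·0.40863 = 0.7658 bits

H(X,Y) = -Σ_{x,y} P(x,y) log₂ P(x,y). Per-cell terms -P(x,y)·log₂P(x,y):
  X=0: 0.41937, 0.39571
  X=1: 0.39850, 0.43680
  X=2: 0.53058, 0.15891
Sum of the 6 terms: H(X,Y) = 2.3399 bits

Chain rule check:
  H(X) + H(Y|X) = 1.5741 + 0.7658 = 2.3399 bits
  H(X,Y) = 2.3399 bits
✓ Chain rule verified.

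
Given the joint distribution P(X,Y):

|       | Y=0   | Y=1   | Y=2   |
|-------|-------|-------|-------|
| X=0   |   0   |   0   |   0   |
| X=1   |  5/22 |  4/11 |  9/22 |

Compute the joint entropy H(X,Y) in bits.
1.5440 bits

H(X,Y) = -Σ_{x,y} P(x,y) log₂ P(x,y). Per-cell terms -P(x,y)·log₂P(x,y):
  X=0: 0.0000, 0.0000, 0.0000
  X=1: 0.4858, 0.5307, 0.5275
  (cells with P = 0 contribute 0)
Sum of the 6 terms: H(X,Y) = 1.5440 bits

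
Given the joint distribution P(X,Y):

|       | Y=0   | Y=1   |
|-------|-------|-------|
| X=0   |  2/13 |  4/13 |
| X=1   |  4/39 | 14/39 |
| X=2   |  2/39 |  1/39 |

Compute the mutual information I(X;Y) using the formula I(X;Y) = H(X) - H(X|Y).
0.0433 bits

I(X;Y) = H(X) - H(X|Y)

Marginal of X (row sums):
  P(X=0) = 2/13 + 4/13 = 6/13
  P(X=1) = 4/39 + 14/39 = 6/13
  P(X=2) = 2/39 + 1/39 = 1/13
H(X) = -[(6/13)·log₂(6/13) + (6/13)·log₂(6/13) + (1/13)·log₂(1/13)]
  = 0.51484 + 0.51484 + 0.28465 = 1.3143 bits

Marginal of Y (column sums):
  P(Y=0) = 2/13 + 4/39 + 2/39 = 4/13
  P(Y=1) = 4/13 + 14/39 + 1/39 = 9/13
H(X|Y) = Σ_y P(y)·H(X|Y=y):
  Y=0: P(Y=0) = 4/13, P(X|Y=0) = (1/2, 1/3, 1/6) → H(X|Y=0) = 1.45915
  Y=1: P(Y=1) = 9/13, P(X|Y=1) = (4/9, 14/27, 1/27) → H(X|Y=1) = 1.18739
H(X|Y) = (4/13)·1.45915 + (9/13)·1.18739 = 1.2710 bits

I(X;Y) = H(X) - H(X|Y) = 1.3143 - 1.2710 = 0.0433 bits

Cross-check via I(X;Y) = H(X) + H(Y) - H(X,Y): computing H(Y) from the column sums and H(X,Y) from the 6 cells in the same way gives H(Y) = 0.8905 bits and H(X,Y) = 2.1615 bits, so
I(X;Y) = 1.3143 + 0.8905 - 2.1615 = 0.0433 bits ✓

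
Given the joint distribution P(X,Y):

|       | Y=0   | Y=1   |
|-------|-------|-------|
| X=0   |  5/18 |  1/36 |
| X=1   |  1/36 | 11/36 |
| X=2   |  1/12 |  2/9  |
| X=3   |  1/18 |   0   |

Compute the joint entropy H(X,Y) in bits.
2.3358 bits

H(X,Y) = -Σ_{x,y} P(x,y) log₂ P(x,y). Per-cell terms -P(x,y)·log₂P(x,y):
  X=0: 0.5133, 0.1436
  X=1: 0.1436, 0.5227
  X=2: 0.2987, 0.4822
  X=3: 0.2317, 0.0000
  (cells with P = 0 contribute 0)
Sum of the 8 terms: H(X,Y) = 2.3358 bits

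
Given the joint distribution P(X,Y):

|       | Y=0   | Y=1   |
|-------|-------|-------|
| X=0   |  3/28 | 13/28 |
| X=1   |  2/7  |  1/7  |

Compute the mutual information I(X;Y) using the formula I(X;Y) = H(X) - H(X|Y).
0.1752 bits

I(X;Y) = H(X) - H(X|Y)

Marginal of X (row sums):
  P(X=0) = 3/28 + 13/28 = 4/7
  P(X=1) = 2/7 + 1/7 = 3/7
H(X) = -[(4/7)·log₂(4/7) + (3/7)·log₂(3/7)]
  = 0.4613 + 0.5239 = 0.9852 bits

Marginal of Y (column sums):
  P(Y=0) = 3/28 + 2/7 = 11/28
  P(Y=1) = 13/28 + 1/7 = 17/28
H(X|Y) = Σ_y P(y)·H(X|Y=y):
  Y=0: P(Y=0) = 11/28, P(X|Y=0) = (3/11, 8/11) → H(X|Y=0) = 0.8454
  Y=1: P(Y=1) = 17/28, P(X|Y=1) = (13/17, 4/17) → H(X|Y=1) = 0.7871
H(X|Y) = (11/28)·0.8454 + (17/28)·0.7871 = 0.8100 bits

I(X;Y) = H(X) - H(X|Y) = 0.9852 - 0.8100 = 0.1752 bits

Cross-check via I(X;Y) = H(X) + H(Y) - H(X,Y): computing H(Y) from the column sums and H(X,Y) from the 4 cells in the same way gives H(Y) = 0.9666 bits and H(X,Y) = 1.7766 bits, so
I(X;Y) = 0.9852 + 0.9666 - 1.7766 = 0.1752 bits ✓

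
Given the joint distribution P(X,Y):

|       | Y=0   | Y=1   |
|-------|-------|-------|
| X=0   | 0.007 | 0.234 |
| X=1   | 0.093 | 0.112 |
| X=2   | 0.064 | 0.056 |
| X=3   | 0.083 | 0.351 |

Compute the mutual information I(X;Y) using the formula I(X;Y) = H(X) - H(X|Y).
0.1319 bits

I(X;Y) = H(X) - H(X|Y)

Marginal of X (row sums):
  P(X=0) = 0.007 + 0.234 = 0.241
  P(X=1) = 0.093 + 0.112 = 0.205
  P(X=2) = 0.064 + 0.056 = 0.120
  P(X=3) = 0.083 + 0.351 = 0.434
H(X) = -[0.241·log₂(0.241) + 0.205·log₂(0.205) + 0.120·log₂(0.120) + 0.434·log₂(0.434)]
  = 0.494748 + 0.468692 + 0.367067 + 0.522637 = 1.85314 bits

Marginal of Y (column sums):
  P(Y=0) = 0.007 + 0.093 + 0.064 + 0.083 = 0.247
  P(Y=1) = 0.234 + 0.112 + 0.056 + 0.351 = 0.753
H(X|Y) = Σ_y P(y)·H(X|Y=y):
  Y=0: P(Y=0) = 0.247, P(X|Y=0) = (7/247, 93/247, 64/247, 83/247) → H(X|Y=0) = 1.709819
  Y=1: P(Y=1) = 0.753, P(X|Y=1) = (78/251, 112/753, 56/753, 117/251) → H(X|Y=1) = 1.725004
H(X|Y) = 0.247·1.709819 + 0.753·1.725004 = 1.72125 bits

I(X;Y) = H(X) - H(X|Y) = 1.85314 - 1.72125 = 0.1319 bits

Cross-check via I(X;Y) = H(X) + H(Y) - H(X,Y): computing H(Y) from the column sums and H(X,Y) from the 8 cells in the same way gives H(Y) = 0.80649 bits and H(X,Y) = 2.52774 bits, so
I(X;Y) = 1.85314 + 0.80649 - 2.52774 = 0.1319 bits ✓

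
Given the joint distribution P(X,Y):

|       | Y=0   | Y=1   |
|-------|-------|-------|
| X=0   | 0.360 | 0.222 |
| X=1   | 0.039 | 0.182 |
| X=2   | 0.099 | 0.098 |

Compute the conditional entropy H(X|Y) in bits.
1.3013 bits

H(X|Y) = H(X,Y) - H(Y)

H(X,Y) = -Σ_{x,y} P(x,y) log₂ P(x,y). Per-cell terms -P(x,y)·log₂P(x,y):
  X=0: 0.53062, 0.48204
  X=1: 0.18253, 0.44735
  X=2: 0.33031, 0.32841
Sum of the 6 terms: H(X,Y) = 2.3013 bits

Marginal of Y (column sums):
  P(Y=0) = 0.360 + 0.039 + 0.099 = 0.498
  P(Y=1) = 0.222 + 0.182 + 0.098 = 0.502
H(Y) = -[0.498·log₂(0.498) + 0.502·log₂(0.502)]
  = 0.50088 + 0.49911 = 1.0000 bits

H(X|Y) = H(X,Y) - H(Y) = 2.3013 - 1.0000 = 1.3013 bits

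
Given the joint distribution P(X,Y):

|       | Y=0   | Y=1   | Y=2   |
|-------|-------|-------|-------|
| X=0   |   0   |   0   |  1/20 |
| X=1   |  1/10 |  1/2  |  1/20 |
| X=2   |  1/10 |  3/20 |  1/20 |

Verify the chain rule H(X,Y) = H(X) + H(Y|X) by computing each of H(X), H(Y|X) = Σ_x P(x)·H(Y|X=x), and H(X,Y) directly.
H(X) = 1.1412 bits, H(Y|X) = 1.0821 bits, H(X,Y) = 2.2232 bits

Marginal of X (row sums):
  P(X=0) = 0 + 0 + 1/20 = 1/20
  P(X=1) = 1/10 + 1/2 + 1/20 = 13/20
  P(X=2) = 1/10 + 3/20 + 1/20 = 3/10
H(X) = -[(1/20)·log₂(1/20) + (13/20)·log₂(13/20) + (3/10)·log₂(3/10)]
  = 0.2161 + 0.4040 + 0.5211 = 1.1412 bits

H(Y|X) = Σ_x P(x)·H(Y|X=x):
  X=0: P(X=0) = 1/20, P(Y|X=0) = (0, 0, 1) → H(Y|X=0) = 0.0000
  X=1: P(X=1) = 13/20, P(Y|X=1) = (2/13, 10/13, 1/13) → H(Y|X=1) = 0.9913
  X=2: P(X=2) = 3/10, P(Y|X=2) = (1/3, 1/2, 1/6) → H(Y|X=2) = 1.4591
H(Y|X) = (1/20)·0.0000 + (13/20)·0.9913 + (3/10)·1.4591 = 1.0821 bits

H(X,Y) = -Σ_{x,y} P(x,y) log₂ P(x,y). Per-cell terms -P(x,y)·log₂P(x,y):
  X=0: 0.0000, 0.0000, 0.2161
  X=1: 0.3322, 0.5000, 0.2161
  X=2: 0.3322, 0.4105, 0.2161
  (cells with P = 0 contribute 0)
Sum of the 9 terms: H(X,Y) = 2.2232 bits

Chain rule check:
  H(X) + H(Y|X) = 1.1412 + 1.0821 = 2.2233 bits
  H(X,Y) = 2.2232 bits
✓ Chain rule verified (Δ = 0.0001 is 4-dp rounding noise: each of the three values was rounded independently).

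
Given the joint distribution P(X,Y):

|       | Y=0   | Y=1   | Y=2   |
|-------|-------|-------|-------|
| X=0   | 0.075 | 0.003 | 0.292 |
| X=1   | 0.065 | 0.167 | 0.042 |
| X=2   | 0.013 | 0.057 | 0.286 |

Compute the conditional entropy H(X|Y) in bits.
1.2095 bits

H(X|Y) = H(X,Y) - H(Y)

H(X,Y) = -Σ_{x,y} P(x,y) log₂ P(x,y). Per-cell terms -P(x,y)·log₂P(x,y):
  X=0: 0.2803, 0.0251, 0.5186
  X=1: 0.2563, 0.4312, 0.1921
  X=2: 0.0814, 0.2356, 0.5165
Sum of the 9 terms: H(X,Y) = 2.5371 bits

Marginal of Y (column sums):
  P(Y=0) = 0.075 + 0.065 + 0.013 = 0.153
  P(Y=1) = 0.003 + 0.167 + 0.057 = 0.227
  P(Y=2) = 0.292 + 0.042 + 0.286 = 0.620
H(Y) = -[0.153·log₂(0.153) + 0.227·log₂(0.227) + 0.620·log₂(0.620)]
  = 0.4144 + 0.4856 + 0.4276 = 1.3276 bits

H(X|Y) = H(X,Y) - H(Y) = 2.5371 - 1.3276 = 1.2095 bits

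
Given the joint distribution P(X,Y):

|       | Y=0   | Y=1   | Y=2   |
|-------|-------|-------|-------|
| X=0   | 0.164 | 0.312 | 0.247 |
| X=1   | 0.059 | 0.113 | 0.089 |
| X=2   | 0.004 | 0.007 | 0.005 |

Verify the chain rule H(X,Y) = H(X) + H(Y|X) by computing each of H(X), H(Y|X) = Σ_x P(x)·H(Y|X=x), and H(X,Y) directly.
H(X) = 0.9396 bits, H(Y|X) = 1.5379 bits, H(X,Y) = 2.4775 bits

Marginal of X (row sums):
  P(X=0) = 0.164 + 0.312 + 0.247 = 0.723
  P(X=1) = 0.059 + 0.113 + 0.089 = 0.261
  P(X=2) = 0.004 + 0.007 + 0.005 = 0.016
H(X) = -[0.723·log₂(0.723) + 0.261·log₂(0.261) + 0.016·log₂(0.016)]
  = 0.33832 + 0.50579 + 0.09545 = 0.9396 bits

H(Y|X) = Σ_x P(x)·H(Y|X=x):
  X=0: P(X=0) = 0.723, P(Y|X=0) = (164/723, 104/241, 247/723) → H(Y|X=0) = 1.53806
  X=1: P(X=1) = 0.261, P(Y|X=1) = (59/261, 113/261, 89/261) → H(Y|X=1) = 1.53712
  X=2: P(X=2) = 0.016, P(Y|X=2) = (1/4, 7/16, 5/16) → H(Y|X=2) = 1.54618
H(Y|X) = 0.723·1.53806 + 0.261·1.53712 + 0.016·1.54618 = 1.5379 bits

H(X,Y) = -Σ_{x,y} P(x,y) log₂ P(x,y). Per-cell terms -P(x,y)·log₂P(x,y):
  X=0: 0.42775, 0.52428, 0.49830
  X=1: 0.24091, 0.35545, 0.31061
  X=2: 0.03186, 0.05011, 0.03822
Sum of the 9 terms: H(X,Y) = 2.4775 bits

Chain rule check:
  H(X) + H(Y|X) = 0.9396 + 1.5379 = 2.4775 bits
  H(X,Y) = 2.4775 bits
✓ Chain rule verified.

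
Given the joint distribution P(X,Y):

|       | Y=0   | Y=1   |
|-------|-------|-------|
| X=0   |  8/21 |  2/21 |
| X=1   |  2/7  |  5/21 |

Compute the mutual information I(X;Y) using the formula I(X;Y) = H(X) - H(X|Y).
0.0538 bits

I(X;Y) = H(X) - H(X|Y)

Marginal of X (row sums):
  P(X=0) = 8/21 + 2/21 = 10/21
  P(X=1) = 2/7 + 5/21 = 11/21
H(X) = -[(10/21)·log₂(10/21) + (11/21)·log₂(11/21)]
  = 0.50971 + 0.48865 = 0.99836 bits

Marginal of Y (column sums):
  P(Y=0) = 8/21 + 2/7 = 2/3
  P(Y=1) = 2/21 + 5/21 = 1/3
H(X|Y) = Σ_y P(y)·H(X|Y=y):
  Y=0: P(Y=0) = 2/3, P(X|Y=0) = (4/7, 3/7) → H(X|Y=0) = 0.98523
  Y=1: P(Y=1) = 1/3, P(X|Y=1) = (2/7, 5/7) → H(X|Y=1) = 0.86312
H(X|Y) = (2/3)·0.98523 + (1/3)·0.86312 = 0.94453 bits

I(X;Y) = H(X) - H(X|Y) = 0.99836 - 0.94453 = 0.0538 bits

Cross-check via I(X;Y) = H(X) + H(Y) - H(X,Y): computing H(Y) from the column sums and H(X,Y) from the 4 cells in the same way gives H(Y) = 0.91830 bits and H(X,Y) = 1.86282 bits, so
I(X;Y) = 0.99836 + 0.91830 - 1.86282 = 0.0538 bits ✓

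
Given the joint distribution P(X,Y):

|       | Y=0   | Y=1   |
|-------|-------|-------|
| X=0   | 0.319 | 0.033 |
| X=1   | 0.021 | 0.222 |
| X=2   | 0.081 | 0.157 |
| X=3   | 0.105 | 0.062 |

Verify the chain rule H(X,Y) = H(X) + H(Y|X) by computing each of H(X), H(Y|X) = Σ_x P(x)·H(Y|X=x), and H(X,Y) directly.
H(X) = 1.9503 bits, H(Y|X) = 0.6402 bits, H(X,Y) = 2.5905 bits

Marginal of X (row sums):
  P(X=0) = 0.319 + 0.033 = 0.352
  P(X=1) = 0.021 + 0.222 = 0.243
  P(X=2) = 0.081 + 0.157 = 0.238
  P(X=3) = 0.105 + 0.062 = 0.167
H(X) = -[0.352·log₂(0.352) + 0.243·log₂(0.243) + 0.238·log₂(0.238) + 0.167·log₂(0.167)]
  = 0.53024 + 0.49596 + 0.49289 + 0.43121 = 1.9503 bits

H(Y|X) = Σ_x P(x)·H(Y|X=x):
  X=0: P(X=0) = 0.352, P(Y|X=0) = (29/32, 3/32) → H(Y|X=0) = 0.44886
  X=1: P(X=1) = 0.243, P(Y|X=1) = (7/81, 74/81) → H(Y|X=1) = 0.42441
  X=2: P(X=2) = 0.238, P(Y|X=2) = (81/238, 157/238) → H(Y|X=2) = 0.92514
  X=3: P(X=3) = 0.167, P(Y|X=3) = (105/167, 62/167) → H(Y|X=3) = 0.95163
H(Y|X) = 0.352·0.44886 + 0.243·0.42441 + 0.238·0.92514 + 0.167·0.95163 = 0.6402 bits

H(X,Y) = -Σ_{x,y} P(x,y) log₂ P(x,y). Per-cell terms -P(x,y)·log₂P(x,y):
  X=0: 0.52583, 0.16241
  X=1: 0.11704, 0.48204
  X=2: 0.29370, 0.41937
  X=3: 0.34141, 0.24872
Sum of the 8 terms: H(X,Y) = 2.5905 bits

Chain rule check:
  H(X) + H(Y|X) = 1.9503 + 0.6402 = 2.5905 bits
  H(X,Y) = 2.5905 bits
✓ Chain rule verified.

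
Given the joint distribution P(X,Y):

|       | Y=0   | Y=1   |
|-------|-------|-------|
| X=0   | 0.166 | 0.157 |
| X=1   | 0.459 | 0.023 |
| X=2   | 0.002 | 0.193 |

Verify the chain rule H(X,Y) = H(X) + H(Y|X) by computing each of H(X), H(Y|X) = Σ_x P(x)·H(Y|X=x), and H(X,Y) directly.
H(X) = 1.4940 bits, H(Y|X) = 0.4722 bits, H(X,Y) = 1.9662 bits

Marginal of X (row sums):
  P(X=0) = 0.166 + 0.157 = 0.323
  P(X=1) = 0.459 + 0.023 = 0.482
  P(X=2) = 0.002 + 0.193 = 0.195
H(X) = -[0.323·log₂(0.323) + 0.482·log₂(0.482) + 0.195·log₂(0.195)]
  = 0.52662 + 0.50750 + 0.45990 = 1.4940 bits

H(Y|X) = Σ_x P(x)·H(Y|X=x):
  X=0: P(X=0) = 0.323, P(Y|X=0) = (166/323, 157/323) → H(Y|X=0) = 0.99944
  X=1: P(X=1) = 0.482, P(Y|X=1) = (459/482, 23/482) → H(Y|X=1) = 0.27662
  X=2: P(X=2) = 0.195, P(Y|X=2) = (2/195, 193/195) → H(Y|X=2) = 0.08249
H(Y|X) = 0.323·0.99944 + 0.482·0.27662 + 0.195·0.08249 = 0.4722 bits

H(X,Y) = -Σ_{x,y} P(x,y) log₂ P(x,y). Per-cell terms -P(x,y)·log₂P(x,y):
  X=0: 0.43006, 0.41937
  X=1: 0.51566, 0.12517
  X=2: 0.01793, 0.45805
Sum of the 6 terms: H(X,Y) = 1.9662 bits

Chain rule check:
  H(X) + H(Y|X) = 1.4940 + 0.4722 = 1.9662 bits
  H(X,Y) = 1.9662 bits
✓ Chain rule verified.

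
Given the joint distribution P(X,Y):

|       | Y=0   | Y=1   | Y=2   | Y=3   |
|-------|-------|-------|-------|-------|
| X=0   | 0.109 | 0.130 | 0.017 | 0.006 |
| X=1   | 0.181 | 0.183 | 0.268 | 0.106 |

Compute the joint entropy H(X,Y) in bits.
2.6224 bits

H(X,Y) = -Σ_{x,y} P(x,y) log₂ P(x,y). Per-cell terms -P(x,y)·log₂P(x,y):
  X=0: 0.34854, 0.38264, 0.09993, 0.04428
  X=1: 0.44633, 0.44837, 0.50912, 0.34321
Sum of the 8 terms: H(X,Y) = 2.6224 bits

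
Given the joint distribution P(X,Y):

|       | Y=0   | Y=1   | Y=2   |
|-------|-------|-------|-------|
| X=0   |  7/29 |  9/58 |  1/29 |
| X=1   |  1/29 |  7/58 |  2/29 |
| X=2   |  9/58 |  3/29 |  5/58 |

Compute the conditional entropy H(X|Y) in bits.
1.4332 bits

H(X|Y) = H(X,Y) - H(Y)

H(X,Y) = -Σ_{x,y} P(x,y) log₂ P(x,y). Per-cell terms -P(x,y)·log₂P(x,y):
  X=0: 0.4950, 0.4171, 0.1675
  X=1: 0.1675, 0.3682, 0.2661
  X=2: 0.4171, 0.3386, 0.3048
Sum of the 9 terms: H(X,Y) = 2.9419 bits

Marginal of Y (column sums):
  P(Y=0) = 7/29 + 1/29 + 9/58 = 25/58
  P(Y=1) = 9/58 + 7/58 + 3/29 = 11/29
  P(Y=2) = 1/29 + 2/29 + 5/58 = 11/58
H(Y) = -[(25/58)·log₂(25/58) + (11/29)·log₂(11/29) + (11/58)·log₂(11/58)]
  = 0.5233 + 0.5305 + 0.4549 = 1.5087 bits

H(X|Y) = H(X,Y) - H(Y) = 2.9419 - 1.5087 = 1.4332 bits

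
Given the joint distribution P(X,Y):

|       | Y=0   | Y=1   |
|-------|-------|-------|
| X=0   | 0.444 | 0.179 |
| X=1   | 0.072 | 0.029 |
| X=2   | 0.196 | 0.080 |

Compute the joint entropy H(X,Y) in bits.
2.1381 bits

H(X,Y) = -Σ_{x,y} P(x,y) log₂ P(x,y). Per-cell terms -P(x,y)·log₂P(x,y):
  X=0: 0.5201, 0.4443
  X=1: 0.2733, 0.1481
  X=2: 0.4608, 0.2915
Sum of the 6 terms: H(X,Y) = 2.1381 bits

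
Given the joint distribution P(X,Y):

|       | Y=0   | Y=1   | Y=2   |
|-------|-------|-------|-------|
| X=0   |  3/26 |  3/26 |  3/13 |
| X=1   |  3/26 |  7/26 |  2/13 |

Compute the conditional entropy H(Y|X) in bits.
1.4960 bits

H(Y|X) = H(X,Y) - H(X)

H(X,Y) = -Σ_{x,y} P(x,y) log₂ P(x,y). Per-cell terms -P(x,y)·log₂P(x,y):
  X=0: 0.359478, 0.359478, 0.488187
  X=1: 0.359478, 0.509677, 0.415452
Sum of the 6 terms: H(X,Y) = 2.49175 bits

Marginal of X (row sums):
  P(X=0) = 3/26 + 3/26 + 3/13 = 6/13
  P(X=1) = 3/26 + 7/26 + 2/13 = 7/13
H(X) = -[(6/13)·log₂(6/13) + (7/13)·log₂(7/13)]
  = 0.514836 + 0.480892 = 0.99573 bits

H(Y|X) = H(X,Y) - H(X) = 2.49175 - 0.99573 = 1.4960 bits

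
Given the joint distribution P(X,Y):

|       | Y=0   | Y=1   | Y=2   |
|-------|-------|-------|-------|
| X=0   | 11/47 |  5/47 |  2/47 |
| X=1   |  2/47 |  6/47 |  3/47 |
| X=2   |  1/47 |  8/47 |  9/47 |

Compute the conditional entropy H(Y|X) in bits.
1.3131 bits

H(Y|X) = H(X,Y) - H(X)

H(X,Y) = -Σ_{x,y} P(x,y) log₂ P(x,y). Per-cell terms -P(x,y)·log₂P(x,y):
  X=0: 0.490356, 0.343900, 0.193812
  X=1: 0.193812, 0.379101, 0.253380
  X=2: 0.118183, 0.434824, 0.456638
Sum of the 9 terms: H(X,Y) = 2.86401 bits

Marginal of X (row sums):
  P(X=0) = 11/47 + 5/47 + 2/47 = 18/47
  P(X=1) = 2/47 + 6/47 + 3/47 = 11/47
  P(X=2) = 1/47 + 8/47 + 9/47 = 18/47
H(X) = -[(18/47)·log₂(18/47) + (11/47)·log₂(11/47) + (18/47)·log₂(18/47)]
  = 0.530297 + 0.490356 + 0.530297 = 1.55095 bits

H(Y|X) = H(X,Y) - H(X) = 2.86401 - 1.55095 = 1.3131 bits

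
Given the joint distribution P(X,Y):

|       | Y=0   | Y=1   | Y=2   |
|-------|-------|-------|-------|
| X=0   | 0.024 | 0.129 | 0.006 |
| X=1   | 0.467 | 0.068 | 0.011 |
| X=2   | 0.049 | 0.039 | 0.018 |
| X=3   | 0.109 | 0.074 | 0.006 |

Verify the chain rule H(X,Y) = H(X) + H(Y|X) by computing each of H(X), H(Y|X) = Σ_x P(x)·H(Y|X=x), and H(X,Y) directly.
H(X) = 1.6960 bits, H(Y|X) = 0.8777 bits, H(X,Y) = 2.5737 bits

Marginal of X (row sums):
  P(X=0) = 0.024 + 0.129 + 0.006 = 0.159
  P(X=1) = 0.467 + 0.068 + 0.011 = 0.546
  P(X=2) = 0.049 + 0.039 + 0.018 = 0.106
  P(X=3) = 0.109 + 0.074 + 0.006 = 0.189
H(X) = -[0.159·log₂(0.159) + 0.546·log₂(0.546) + 0.106·log₂(0.106) + 0.189·log₂(0.189)]
  = 0.42181 + 0.47667 + 0.34321 + 0.45427 = 1.6960 bits

H(Y|X) = Σ_x P(x)·H(Y|X=x):
  X=0: P(X=0) = 0.159, P(Y|X=0) = (8/53, 43/53, 2/53) → H(Y|X=0) = 0.83491
  X=1: P(X=1) = 0.546, P(Y|X=1) = (467/546, 34/273, 11/546) → H(Y|X=1) = 0.68063
  X=2: P(X=2) = 0.106, P(Y|X=2) = (49/106, 39/106, 9/53) → H(Y|X=2) = 1.47971
  X=3: P(X=3) = 0.189, P(Y|X=3) = (109/189, 74/189, 2/63) → H(Y|X=3) = 1.14562
H(Y|X) = 0.159·0.83491 + 0.546·0.68063 + 0.106·1.47971 + 0.189·1.14562 = 0.8777 bits

H(X,Y) = -Σ_{x,y} P(x,y) log₂ P(x,y). Per-cell terms -P(x,y)·log₂P(x,y):
  X=0: 0.12914, 0.38114, 0.04428
  X=1: 0.51300, 0.26373, 0.07157
  X=2: 0.21320, 0.18253, 0.10433
  X=3: 0.34854, 0.27797, 0.04428
Sum of the 12 terms: H(X,Y) = 2.5737 bits

Chain rule check:
  H(X) + H(Y|X) = 1.6960 + 0.8777 = 2.5737 bits
  H(X,Y) = 2.5737 bits
✓ Chain rule verified.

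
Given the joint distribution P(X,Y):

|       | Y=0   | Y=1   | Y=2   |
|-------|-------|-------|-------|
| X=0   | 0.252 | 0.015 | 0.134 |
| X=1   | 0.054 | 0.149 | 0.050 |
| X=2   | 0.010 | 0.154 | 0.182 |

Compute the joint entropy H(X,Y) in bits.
2.7627 bits

H(X,Y) = -Σ_{x,y} P(x,y) log₂ P(x,y). Per-cell terms -P(x,y)·log₂P(x,y):
  X=0: 0.5011, 0.0909, 0.3886
  X=1: 0.2274, 0.4092, 0.2161
  X=2: 0.0664, 0.4156, 0.4474
Sum of the 9 terms: H(X,Y) = 2.7627 bits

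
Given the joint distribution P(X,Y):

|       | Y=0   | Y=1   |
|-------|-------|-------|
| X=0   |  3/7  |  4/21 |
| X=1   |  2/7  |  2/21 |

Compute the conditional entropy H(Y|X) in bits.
0.8603 bits

H(Y|X) = H(X,Y) - H(X)

H(X,Y) = -Σ_{x,y} P(x,y) log₂ P(x,y). Per-cell terms -P(x,y)·log₂P(x,y):
  X=0: 0.52388, 0.45568
  X=1: 0.51639, 0.32308
Sum of the 4 terms: H(X,Y) = 1.8190 bits

Marginal of X (row sums):
  P(X=0) = 3/7 + 4/21 = 13/21
  P(X=1) = 2/7 + 2/21 = 8/21
H(X) = -[(13/21)·log₂(13/21) + (8/21)·log₂(8/21)]
  = 0.42831 + 0.53041 = 0.9587 bits

H(Y|X) = H(X,Y) - H(X) = 1.8190 - 0.9587 = 0.8603 bits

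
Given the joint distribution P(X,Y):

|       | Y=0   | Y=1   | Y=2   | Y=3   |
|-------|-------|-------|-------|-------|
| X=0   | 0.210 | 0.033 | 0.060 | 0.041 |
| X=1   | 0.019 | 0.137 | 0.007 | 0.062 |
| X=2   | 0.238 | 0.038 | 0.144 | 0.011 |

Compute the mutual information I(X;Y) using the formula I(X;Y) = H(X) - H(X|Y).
0.3377 bits

I(X;Y) = H(X) - H(X|Y)

Marginal of X (row sums):
  P(X=0) = 0.210 + 0.033 + 0.060 + 0.041 = 0.344
  P(X=1) = 0.019 + 0.137 + 0.007 + 0.062 = 0.225
  P(X=2) = 0.238 + 0.038 + 0.144 + 0.011 = 0.431
H(X) = -[0.344·log₂(0.344) + 0.225·log₂(0.225) + 0.431·log₂(0.431)]
  = 0.5296 + 0.4842 + 0.5233 = 1.5371 bits

Marginal of Y (column sums):
  P(Y=0) = 0.210 + 0.019 + 0.238 = 0.467
  P(Y=1) = 0.033 + 0.137 + 0.038 = 0.208
  P(Y=2) = 0.060 + 0.007 + 0.144 = 0.211
  P(Y=3) = 0.041 + 0.062 + 0.011 = 0.114
H(X|Y) = Σ_y P(y)·H(X|Y=y):
  Y=0: P(Y=0) = 0.467, P(X|Y=0) = (210/467, 19/467, 238/467) → H(X|Y=0) = 1.2020
  Y=1: P(Y=1) = 0.208, P(X|Y=1) = (33/208, 137/208, 19/104) → H(X|Y=1) = 1.2662
  Y=2: P(Y=2) = 0.211, P(X|Y=2) = (60/211, 7/211, 144/211) → H(X|Y=2) = 1.0551
  Y=3: P(Y=3) = 0.114, P(X|Y=3) = (41/114, 31/57, 11/114) → H(X|Y=3) = 1.3340
H(X|Y) = 0.467·1.2020 + 0.208·1.2662 + 0.211·1.0551 + 0.114·1.3340 = 1.1994 bits

I(X;Y) = H(X) - H(X|Y) = 1.5371 - 1.1994 = 0.3377 bits

Cross-check via I(X;Y) = H(X) + H(Y) - H(X,Y): computing H(Y) from the column sums and H(X,Y) from the 12 cells in the same way gives H(Y) = 1.8150 bits and H(X,Y) = 3.0144 bits, so
I(X;Y) = 1.5371 + 1.8150 - 3.0144 = 0.3377 bits ✓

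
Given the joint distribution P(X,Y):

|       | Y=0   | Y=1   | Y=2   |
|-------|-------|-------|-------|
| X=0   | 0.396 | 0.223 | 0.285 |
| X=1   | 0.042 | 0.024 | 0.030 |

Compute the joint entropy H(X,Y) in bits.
2.0011 bits

H(X,Y) = -Σ_{x,y} P(x,y) log₂ P(x,y). Per-cell terms -P(x,y)·log₂P(x,y):
  X=0: 0.5292, 0.4828, 0.5161
  X=1: 0.1921, 0.1291, 0.1518
Sum of the 6 terms: H(X,Y) = 2.0011 bits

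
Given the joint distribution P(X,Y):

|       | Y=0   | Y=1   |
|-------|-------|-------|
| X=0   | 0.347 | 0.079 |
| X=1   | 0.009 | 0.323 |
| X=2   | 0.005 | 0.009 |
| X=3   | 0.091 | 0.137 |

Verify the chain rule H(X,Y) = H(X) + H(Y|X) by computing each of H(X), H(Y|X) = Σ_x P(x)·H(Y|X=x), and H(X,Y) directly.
H(X) = 1.6251 bits, H(Y|X) = 0.5888 bits, H(X,Y) = 2.2139 bits

Marginal of X (row sums):
  P(X=0) = 0.347 + 0.079 = 0.426
  P(X=1) = 0.009 + 0.323 = 0.332
  P(X=2) = 0.005 + 0.009 = 0.014
  P(X=3) = 0.091 + 0.137 = 0.228
H(X) = -[0.426·log₂(0.426) + 0.332·log₂(0.332) + 0.014·log₂(0.014) + 0.228·log₂(0.228)]
  = 0.52444 + 0.52813 + 0.08622 + 0.48630 = 1.6251 bits

H(Y|X) = Σ_x P(x)·H(Y|X=x):
  X=0: P(X=0) = 0.426, P(Y|X=0) = (347/426, 79/426) → H(Y|X=0) = 0.69185
  X=1: P(X=1) = 0.332, P(Y|X=1) = (9/332, 323/332) → H(Y|X=1) = 0.17968
  X=2: P(X=2) = 0.014, P(Y|X=2) = (5/14, 9/14) → H(Y|X=2) = 0.94029
  X=3: P(X=3) = 0.228, P(Y|X=3) = (91/228, 137/228) → H(Y|X=3) = 0.97044
H(Y|X) = 0.426·0.69185 + 0.332·0.17968 + 0.014·0.94029 + 0.228·0.97044 = 0.5888 bits

H(X,Y) = -Σ_{x,y} P(x,y) log₂ P(x,y). Per-cell terms -P(x,y)·log₂P(x,y):
  X=0: 0.52987, 0.28930
  X=1: 0.06116, 0.52662
  X=2: 0.03822, 0.06116
  X=3: 0.31468, 0.39288
Sum of the 8 terms: H(X,Y) = 2.2139 bits

Chain rule check:
  H(X) + H(Y|X) = 1.6251 + 0.5888 = 2.2139 bits
  H(X,Y) = 2.2139 bits
✓ Chain rule verified.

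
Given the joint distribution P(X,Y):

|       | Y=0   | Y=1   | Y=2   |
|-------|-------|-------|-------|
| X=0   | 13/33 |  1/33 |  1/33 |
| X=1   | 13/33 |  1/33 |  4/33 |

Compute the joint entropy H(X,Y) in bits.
1.8865 bits

H(X,Y) = -Σ_{x,y} P(x,y) log₂ P(x,y). Per-cell terms -P(x,y)·log₂P(x,y):
  X=0: 0.5294, 0.1529, 0.1529
  X=1: 0.5294, 0.1529, 0.3690
Sum of the 6 terms: H(X,Y) = 1.8865 bits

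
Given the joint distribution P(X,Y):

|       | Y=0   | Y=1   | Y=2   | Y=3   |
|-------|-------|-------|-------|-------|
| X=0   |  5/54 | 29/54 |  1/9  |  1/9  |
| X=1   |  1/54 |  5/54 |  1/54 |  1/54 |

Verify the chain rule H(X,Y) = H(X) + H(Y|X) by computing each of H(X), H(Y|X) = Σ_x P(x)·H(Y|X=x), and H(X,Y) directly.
H(X) = 0.6052 bits, H(Y|X) = 1.5364 bits, H(X,Y) = 2.1415 bits

Marginal of X (row sums):
  P(X=0) = 5/54 + 29/54 + 1/9 + 1/9 = 23/27
  P(X=1) = 1/54 + 5/54 + 1/54 + 1/54 = 4/27
H(X) = -[(23/27)·log₂(23/27) + (4/27)·log₂(4/27)]
  = 0.19706 + 0.40813 = 0.6052 bits

H(Y|X) = Σ_x P(x)·H(Y|X=x):
  X=0: P(X=0) = 23/27, P(Y|X=0) = (5/46, 29/46, 3/23, 3/23) → H(Y|X=0) = 1.53420
  X=1: P(X=1) = 4/27, P(Y|X=1) = (1/8, 5/8, 1/8, 1/8) → H(Y|X=1) = 1.54879
H(Y|X) = (23/27)·1.53420 + (4/27)·1.54879 = 1.5364 bits

H(X,Y) = -Σ_{x,y} P(x,y) log₂ P(x,y). Per-cell terms -P(x,y)·log₂P(x,y):
  X=0: 0.31787, 0.48167, 0.35221, 0.35221
  X=1: 0.10657, 0.31787, 0.10657, 0.10657
Sum of the 8 terms: H(X,Y) = 2.1415 bits

Chain rule check:
  H(X) + H(Y|X) = 0.6052 + 1.5364 = 2.1416 bits
  H(X,Y) = 2.1415 bits
✓ Chain rule verified (Δ = 0.0001 is 4-dp rounding noise: each of the three values was rounded independently).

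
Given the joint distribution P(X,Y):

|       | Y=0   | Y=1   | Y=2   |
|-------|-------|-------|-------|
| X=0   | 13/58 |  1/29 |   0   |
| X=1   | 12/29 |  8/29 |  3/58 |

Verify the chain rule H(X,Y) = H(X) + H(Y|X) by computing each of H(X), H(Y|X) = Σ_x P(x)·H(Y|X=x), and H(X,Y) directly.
H(X) = 0.8247 bits, H(Y|X) = 1.0868 bits, H(X,Y) = 1.9114 bits

Marginal of X (row sums):
  P(X=0) = 13/58 + 1/29 + 0 = 15/58
  P(X=1) = 12/29 + 8/29 + 3/58 = 43/58
H(X) = -[(15/58)·log₂(15/58) + (43/58)·log₂(43/58)]
  = 0.5046 + 0.3201 = 0.8247 bits

H(Y|X) = Σ_x P(x)·H(Y|X=x):
  X=0: P(X=0) = 15/58, P(Y|X=0) = (13/15, 2/15, 0) → H(Y|X=0) = 0.5665
  X=1: P(X=1) = 43/58, P(Y|X=1) = (24/43, 16/43, 3/43) → H(Y|X=1) = 1.2683
H(Y|X) = (15/58)·0.5665 + (43/58)·1.2683 = 1.0868 bits

H(X,Y) = -Σ_{x,y} P(x,y) log₂ P(x,y). Per-cell terms -P(x,y)·log₂P(x,y):
  X=0: 0.4836, 0.1675, 0.0000
  X=1: 0.5268, 0.5125, 0.2210
  (cells with P = 0 contribute 0)
Sum of the 6 terms: H(X,Y) = 1.9114 bits

Chain rule check:
  H(X) + H(Y|X) = 0.8247 + 1.0868 = 1.9115 bits
  H(X,Y) = 1.9114 bits
✓ Chain rule verified (Δ = 0.0001 is 4-dp rounding noise: each of the three values was rounded independently).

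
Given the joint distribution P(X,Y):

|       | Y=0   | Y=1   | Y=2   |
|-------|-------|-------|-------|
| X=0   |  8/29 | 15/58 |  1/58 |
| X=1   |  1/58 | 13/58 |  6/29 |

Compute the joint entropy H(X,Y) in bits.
2.1730 bits

H(X,Y) = -Σ_{x,y} P(x,y) log₂ P(x,y). Per-cell terms -P(x,y)·log₂P(x,y):
  X=0: 0.5125, 0.5046, 0.1010
  X=1: 0.1010, 0.4836, 0.4703
Sum of the 6 terms: H(X,Y) = 2.1730 bits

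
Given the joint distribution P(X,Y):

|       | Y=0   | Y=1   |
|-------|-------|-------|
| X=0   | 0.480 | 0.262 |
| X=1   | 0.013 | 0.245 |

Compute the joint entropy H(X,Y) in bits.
1.5931 bits

H(X,Y) = -Σ_{x,y} P(x,y) log₂ P(x,y). Per-cell terms -P(x,y)·log₂P(x,y):
  X=0: 0.5083, 0.5063
  X=1: 0.0814, 0.4971
Sum of the 4 terms: H(X,Y) = 1.5931 bits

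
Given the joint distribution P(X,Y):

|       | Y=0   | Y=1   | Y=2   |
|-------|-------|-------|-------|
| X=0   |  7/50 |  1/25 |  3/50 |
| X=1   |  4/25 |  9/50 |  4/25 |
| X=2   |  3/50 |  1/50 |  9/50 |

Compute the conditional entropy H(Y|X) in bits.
1.4200 bits

H(Y|X) = H(X,Y) - H(X)

H(X,Y) = -Σ_{x,y} P(x,y) log₂ P(x,y). Per-cell terms -P(x,y)·log₂P(x,y):
  X=0: 0.39711, 0.18575, 0.24353
  X=1: 0.42302, 0.44531, 0.42302
  X=2: 0.24353, 0.11288, 0.44531
Sum of the 9 terms: H(X,Y) = 2.91946 bits

Marginal of X (row sums):
  P(X=0) = 7/50 + 1/25 + 3/50 = 6/25
  P(X=1) = 4/25 + 9/50 + 4/25 = 1/2
  P(X=2) = 3/50 + 1/50 + 9/50 = 13/50
H(X) = -[(6/25)·log₂(6/25) + (1/2)·log₂(1/2) + (13/50)·log₂(13/50)]
  = 0.49413 + 0.50000 + 0.50529 = 1.49942 bits

H(Y|X) = H(X,Y) - H(X) = 2.91946 - 1.49942 = 1.4200 bits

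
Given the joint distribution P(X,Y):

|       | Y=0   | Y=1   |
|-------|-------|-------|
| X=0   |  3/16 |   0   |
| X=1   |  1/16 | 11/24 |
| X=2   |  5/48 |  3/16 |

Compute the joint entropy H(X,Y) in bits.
2.0114 bits

H(X,Y) = -Σ_{x,y} P(x,y) log₂ P(x,y). Per-cell terms -P(x,y)·log₂P(x,y):
  X=0: 0.4528, 0.0000
  X=1: 0.2500, 0.5159
  X=2: 0.3399, 0.4528
  (cells with P = 0 contribute 0)
Sum of the 6 terms: H(X,Y) = 2.0114 bits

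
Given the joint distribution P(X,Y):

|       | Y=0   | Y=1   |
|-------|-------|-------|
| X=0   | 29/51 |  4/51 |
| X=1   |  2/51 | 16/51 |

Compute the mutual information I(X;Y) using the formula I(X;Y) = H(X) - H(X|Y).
0.4438 bits

I(X;Y) = H(X) - H(X|Y)

Marginal of X (row sums):
  P(X=0) = 29/51 + 4/51 = 11/17
  P(X=1) = 2/51 + 16/51 = 6/17
H(X) = -[(11/17)·log₂(11/17) + (6/17)·log₂(6/17)]
  = 0.4064 + 0.5303 = 0.9367 bits

Marginal of Y (column sums):
  P(Y=0) = 29/51 + 2/51 = 31/51
  P(Y=1) = 4/51 + 16/51 = 20/51
H(X|Y) = Σ_y P(y)·H(X|Y=y):
  Y=0: P(Y=0) = 31/51, P(X|Y=0) = (29/31, 2/31) → H(X|Y=0) = 0.3451
  Y=1: P(Y=1) = 20/51, P(X|Y=1) = (1/5, 4/5) → H(X|Y=1) = 0.7219
H(X|Y) = (31/51)·0.3451 + (20/51)·0.7219 = 0.4929 bits

I(X;Y) = H(X) - H(X|Y) = 0.9367 - 0.4929 = 0.4438 bits

Cross-check via I(X;Y) = H(X) + H(Y) - H(X,Y): computing H(Y) from the column sums and H(X,Y) from the 4 cells in the same way gives H(Y) = 0.9662 bits and H(X,Y) = 1.4591 bits, so
I(X;Y) = 0.9367 + 0.9662 - 1.4591 = 0.4438 bits ✓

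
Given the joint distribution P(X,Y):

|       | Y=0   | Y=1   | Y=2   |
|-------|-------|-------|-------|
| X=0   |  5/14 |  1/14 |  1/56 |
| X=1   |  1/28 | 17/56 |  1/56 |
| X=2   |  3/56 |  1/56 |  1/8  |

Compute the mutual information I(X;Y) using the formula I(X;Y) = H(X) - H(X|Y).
0.5754 bits

I(X;Y) = H(X) - H(X|Y)

Marginal of X (row sums):
  P(X=0) = 5/14 + 1/14 + 1/56 = 25/56
  P(X=1) = 1/28 + 17/56 + 1/56 = 5/14
  P(X=2) = 3/56 + 1/56 + 1/8 = 11/56
H(X) = -[(25/56)·log₂(25/56) + (5/14)·log₂(5/14) + (11/56)·log₂(11/56)]
  = 0.51942 + 0.53051 + 0.46120 = 1.51113 bits

Marginal of Y (column sums):
  P(Y=0) = 5/14 + 1/28 + 3/56 = 25/56
  P(Y=1) = 1/14 + 17/56 + 1/56 = 11/28
  P(Y=2) = 1/56 + 1/56 + 1/8 = 9/56
H(X|Y) = Σ_y P(y)·H(X|Y=y):
  Y=0: P(Y=0) = 25/56, P(X|Y=0) = (4/5, 2/25, 3/25) → H(X|Y=0) = 0.91612
  Y=1: P(Y=1) = 11/28, P(X|Y=1) = (2/11, 17/22, 1/22) → H(X|Y=1) = 0.93730
  Y=2: P(Y=2) = 9/56, P(X|Y=2) = (1/9, 1/9, 7/9) → H(X|Y=2) = 0.98643
H(X|Y) = (25/56)·0.91612 + (11/28)·0.93730 + (9/56)·0.98643 = 0.93574 bits

I(X;Y) = H(X) - H(X|Y) = 1.51113 - 0.93574 = 0.5754 bits

Cross-check via I(X;Y) = H(X) + H(Y) - H(X,Y): computing H(Y) from the column sums and H(X,Y) from the 9 cells in the same way gives H(Y) = 1.47283 bits and H(X,Y) = 2.40857 bits, so
I(X;Y) = 1.51113 + 1.47283 - 2.40857 = 0.5754 bits ✓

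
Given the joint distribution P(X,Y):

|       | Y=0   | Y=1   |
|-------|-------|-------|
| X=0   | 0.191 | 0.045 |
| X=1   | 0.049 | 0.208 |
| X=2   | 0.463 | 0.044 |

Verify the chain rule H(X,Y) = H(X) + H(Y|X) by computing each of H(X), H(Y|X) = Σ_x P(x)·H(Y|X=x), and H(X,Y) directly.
H(X) = 1.4922 bits, H(Y|X) = 0.5623 bits, H(X,Y) = 2.0545 bits

Marginal of X (row sums):
  P(X=0) = 0.191 + 0.045 = 0.236
  P(X=1) = 0.049 + 0.208 = 0.257
  P(X=2) = 0.463 + 0.044 = 0.507
H(X) = -[0.236·log₂(0.236) + 0.257·log₂(0.257) + 0.507·log₂(0.507)]
  = 0.49162 + 0.50376 + 0.49683 = 1.4922 bits

H(Y|X) = Σ_x P(x)·H(Y|X=x):
  X=0: P(X=0) = 0.236, P(Y|X=0) = (191/236, 45/236) → H(Y|X=0) = 0.70289
  X=1: P(X=1) = 0.257, P(Y|X=1) = (49/257, 208/257) → H(Y|X=1) = 0.70285
  X=2: P(X=2) = 0.507, P(Y|X=2) = (463/507, 44/507) → H(Y|X=2) = 0.42565
H(Y|X) = 0.236·0.70289 + 0.257·0.70285 + 0.507·0.42565 = 0.5623 bits

H(X,Y) = -Σ_{x,y} P(x,y) log₂ P(x,y). Per-cell terms -P(x,y)·log₂P(x,y):
  X=0: 0.45618, 0.20133
  X=1: 0.21320, 0.47119
  X=2: 0.51435, 0.19828
Sum of the 6 terms: H(X,Y) = 2.0545 bits

Chain rule check:
  H(X) + H(Y|X) = 1.4922 + 0.5623 = 2.0545 bits
  H(X,Y) = 2.0545 bits
✓ Chain rule verified.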